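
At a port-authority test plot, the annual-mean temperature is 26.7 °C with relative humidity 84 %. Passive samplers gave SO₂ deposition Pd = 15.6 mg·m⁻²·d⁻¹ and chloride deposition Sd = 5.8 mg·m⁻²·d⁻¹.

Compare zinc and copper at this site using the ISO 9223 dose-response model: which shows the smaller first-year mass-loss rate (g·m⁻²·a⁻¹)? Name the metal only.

zinc: temperature factor f = -0.071·(16.7) = -1.1857
  SO₂ term: 0.0129·15.6^0.44·exp(0.046·84-1.1857) = 0.6291
  Sd branch = 0.0175·Sd^0.57·e^(0.008·RH+0.085·T) = 0.903 μm/a
  sum: 0.6291 + 0.903 → r_corr = 1.532 μm/a
  mass loss = 1.532 μm/a × 7.14 g/cm³ = 10.94 g·m⁻²·a⁻¹
copper: f(T) = -0.080·(T−10) [T>10 °C] = -1.3360
  SO₂ term: 0.0053·15.6^0.26·exp(0.059·84-1.3360) = 0.4042
  Cl⁻ term: 0.01025·5.8^0.27·exp(0.036·84+0.049·26.7) = 1.254
  r_corr = 0.4042 + 1.254 = 1.658 μm/a
  mass loss = 1.658 μm/a × 8.96 g/cm³ = 14.86 g·m⁻²·a⁻¹
Ordering by g·m⁻²·a⁻¹: copper (14.9) > zinc (10.9)

zinc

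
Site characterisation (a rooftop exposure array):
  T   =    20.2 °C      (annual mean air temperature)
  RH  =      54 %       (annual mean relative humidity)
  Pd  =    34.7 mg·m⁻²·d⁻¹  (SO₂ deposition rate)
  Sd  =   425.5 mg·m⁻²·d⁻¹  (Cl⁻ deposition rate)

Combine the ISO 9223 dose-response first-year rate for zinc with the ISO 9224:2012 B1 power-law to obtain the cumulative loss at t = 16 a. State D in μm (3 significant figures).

D(16) = 48.5 μm

zinc: temperature factor f = -0.071·(10.2) = -0.7242
  Pd branch = 0.0129·Pd^0.44·e^(0.046·RH+f) = 0.3569 μm/a
  Sd branch = 0.0175·Sd^0.57·e^(0.008·RH+0.085·T) = 4.729 μm/a
  r_corr = 0.3569 + 4.729 = 5.086 μm/a
Long-term exponent b (ISO 9224 Table 2, B1) = 0.813
  D(16) = 5.086 × 16^0.813 = 5.086 × 9.527 = 48.46 μm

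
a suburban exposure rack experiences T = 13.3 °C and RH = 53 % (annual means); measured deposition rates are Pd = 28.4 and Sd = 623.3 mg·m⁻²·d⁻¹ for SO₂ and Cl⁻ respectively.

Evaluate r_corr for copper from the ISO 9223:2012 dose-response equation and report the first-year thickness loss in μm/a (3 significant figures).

r_corr = 0.975 μm/a

copper: temperature factor f = -0.080·(3.3) = -0.2640
  sulphur-dioxide contribution → 0.2216 μm/a
  chloride contribution → 0.7533 μm/a
  total first-year rate 0.9749 μm/a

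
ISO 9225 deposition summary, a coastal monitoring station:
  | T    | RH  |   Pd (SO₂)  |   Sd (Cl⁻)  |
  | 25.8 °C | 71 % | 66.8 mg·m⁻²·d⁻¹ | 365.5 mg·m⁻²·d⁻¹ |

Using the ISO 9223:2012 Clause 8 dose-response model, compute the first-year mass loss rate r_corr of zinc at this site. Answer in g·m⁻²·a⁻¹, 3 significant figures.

r_corr = 62.1 g·m⁻²·a⁻¹

zinc: T>10 °C ⇒ hinge -0.071·(25.8−10) = -1.1218
  SO₂ term: 0.0129·66.8^0.44·exp(0.046·71-1.1218) = 0.6994
  Sd branch = 0.0175·Sd^0.57·e^(0.008·RH+0.085·T) = 7.998 μm/a
  r_corr = 0.6994 + 7.998 = 8.697 μm/a
Convert to mass loss: 8.697 μm/a × 7.14 g/cm³ = 62.1 g·m⁻²·a⁻¹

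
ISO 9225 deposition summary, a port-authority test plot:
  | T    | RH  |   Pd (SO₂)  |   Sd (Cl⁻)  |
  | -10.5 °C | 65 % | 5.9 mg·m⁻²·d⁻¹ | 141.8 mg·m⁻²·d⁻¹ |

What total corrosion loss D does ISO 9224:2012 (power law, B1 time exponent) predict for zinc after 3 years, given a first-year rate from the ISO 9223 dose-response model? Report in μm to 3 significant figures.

zinc: T≤10 °C ⇒ hinge +0.038·(-10.5−10) = -0.7790
  sulphur-dioxide contribution → 0.257 μm/a
  chloride contribution → 0.2031 μm/a
  ⇒ r_corr(zinc) = 0.4601 μm/a
ISO 9224: D(t) = r_corr · t^b with b = 0.813 (zinc, B1)
  D(3) = 0.4601 × 3^0.813 = 0.4601 × 2.443 = 1.124 μm

D(3) = 1.12 μm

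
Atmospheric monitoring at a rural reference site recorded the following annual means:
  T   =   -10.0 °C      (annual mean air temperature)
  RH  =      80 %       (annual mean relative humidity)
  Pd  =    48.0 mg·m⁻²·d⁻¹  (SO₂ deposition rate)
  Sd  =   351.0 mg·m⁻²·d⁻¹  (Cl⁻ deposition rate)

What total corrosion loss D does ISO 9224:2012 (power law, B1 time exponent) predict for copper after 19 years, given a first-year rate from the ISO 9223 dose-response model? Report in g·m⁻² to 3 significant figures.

copper: f(T) = +0.126·(T−10) [T≤10 °C] = -2.5200
  Pd branch = 0.0053·Pd^0.26·e^(0.059·RH+f) = 0.1309 μm/a
  Sd branch = 0.01025·Sd^0.27·e^(0.036·RH+0.049·T) = 0.5444 μm/a
  r_corr = 0.1309 + 0.5444 = 0.6753 μm/a
Long-term exponent b (ISO 9224 Table 2, B1) = 0.667
  D(19) = 0.6753 × 19^0.667 = 0.6753 × 7.127 = 4.813 μm
  Mass loss = 4.813 μm × 8.96 g/cm³ = 43.12 g·m⁻²

D(19) = 43.1 g·m⁻²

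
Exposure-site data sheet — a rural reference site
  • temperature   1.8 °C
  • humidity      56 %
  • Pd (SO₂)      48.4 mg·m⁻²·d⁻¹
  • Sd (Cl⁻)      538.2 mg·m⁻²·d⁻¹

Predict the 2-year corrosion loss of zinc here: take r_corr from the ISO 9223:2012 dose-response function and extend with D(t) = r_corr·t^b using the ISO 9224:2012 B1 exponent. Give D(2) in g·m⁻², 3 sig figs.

zinc: f(T) = +0.038·(T−10) [T≤10 °C] = -0.3116
  SO₂ term: 0.0129·48.4^0.44·exp(0.046·56-0.3116) = 0.6844
  Cl⁻ term: 0.0175·538.2^0.57·exp(0.008·56+0.085·1.8) = 1.15
  r_corr = 0.6844 + 1.15 = 1.834 μm/a
Power-law: D(2) = r_corr · 2^0.813
  D(2) = 1.834 × 2^0.813 = 1.834 × 1.757 = 3.223 μm
  Mass loss = 3.223 μm × 7.14 g/cm³ = 23.01 g·m⁻²

D(2) = 23.0 g·m⁻²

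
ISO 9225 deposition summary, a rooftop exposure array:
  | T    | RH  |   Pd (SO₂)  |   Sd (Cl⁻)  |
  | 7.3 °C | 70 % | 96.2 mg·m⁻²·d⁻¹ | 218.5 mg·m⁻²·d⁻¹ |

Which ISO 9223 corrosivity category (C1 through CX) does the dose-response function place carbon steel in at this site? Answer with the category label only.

C5

carbon steel: temperature factor f = +0.150·(-2.7) = -0.4050
  sulphur-dioxide contribution → 51.45 μm/a
  chloride contribution → 38.82 μm/a
  total first-year rate 90.27 μm/a
Category bounds: 80…200 μm/a bracket r_corr ⇒ C5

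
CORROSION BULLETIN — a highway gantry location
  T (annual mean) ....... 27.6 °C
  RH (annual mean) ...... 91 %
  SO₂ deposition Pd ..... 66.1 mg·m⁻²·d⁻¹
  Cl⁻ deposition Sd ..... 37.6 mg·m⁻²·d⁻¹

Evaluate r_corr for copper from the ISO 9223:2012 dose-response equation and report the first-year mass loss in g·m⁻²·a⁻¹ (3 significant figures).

r_corr = 32.4 g·m⁻²·a⁻¹

copper: f(T) = -0.080·(T−10) [T>10 °C] = -1.4080
  SO₂ term: 0.0053·66.1^0.26·exp(0.059·91-1.4080) = 0.8275
  Sd branch = 0.01025·Sd^0.27·e^(0.036·RH+0.049·T) = 2.793 μm/a
  sum: 0.8275 + 2.793 → r_corr = 3.621 μm/a
Convert to mass loss: 3.621 μm/a × 8.96 g/cm³ = 32.44 g·m⁻²·a⁻¹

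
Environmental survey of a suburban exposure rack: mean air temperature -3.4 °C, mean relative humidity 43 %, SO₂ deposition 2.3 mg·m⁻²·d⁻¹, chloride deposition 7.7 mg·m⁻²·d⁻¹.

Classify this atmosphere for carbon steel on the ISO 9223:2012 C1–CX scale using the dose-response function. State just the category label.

carbon steel: f(T) = +0.150·(T−10) [T≤10 °C] = -2.0100
  sulphur-dioxide contribution → 0.8642 μm/a
  chloride contribution → 1.304 μm/a
  ⇒ r_corr(carbon steel) = 2.169 μm/a
ISO 9223 Table 2 (carbon steel): 1.3 < 2.17 ≤ 25 μm/a ⇒ C2

C2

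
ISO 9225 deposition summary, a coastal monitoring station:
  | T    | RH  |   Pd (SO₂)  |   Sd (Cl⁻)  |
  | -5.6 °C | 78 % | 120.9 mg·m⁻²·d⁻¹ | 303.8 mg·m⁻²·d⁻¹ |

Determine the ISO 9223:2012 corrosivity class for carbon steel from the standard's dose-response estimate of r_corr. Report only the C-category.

carbon steel: f(T) = +0.150·(T−10) [T≤10 °C] = -2.3400
  sulphur-dioxide contribution → 9.819 μm/a
  chloride contribution → 37.02 μm/a
  ⇒ r_corr(carbon steel) = 46.84 μm/a
Category bounds: 25…50 μm/a bracket r_corr ⇒ C3

C3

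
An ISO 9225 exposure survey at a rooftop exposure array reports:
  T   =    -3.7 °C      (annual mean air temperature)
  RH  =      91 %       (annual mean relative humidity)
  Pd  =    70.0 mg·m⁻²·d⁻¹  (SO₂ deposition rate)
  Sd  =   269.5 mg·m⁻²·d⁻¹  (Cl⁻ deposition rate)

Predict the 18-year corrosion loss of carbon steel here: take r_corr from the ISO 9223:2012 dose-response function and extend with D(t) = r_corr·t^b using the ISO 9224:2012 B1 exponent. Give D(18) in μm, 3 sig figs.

D(18) = 316 μm

carbon steel: f(T) = +0.150·(T−10) [T≤10 °C] = -2.0550
  SO₂ term: 1.77·70.0^0.52·exp(0.02·91-2.0550) = 12.75
  Cl⁻ term: 0.102·269.5^0.62·exp(0.033·91+0.04·-3.7) = 56.95
  sum: 12.75 + 56.95 → r_corr = 69.69 μm/a
Long-term exponent b (ISO 9224 Table 2, B1) = 0.523
  D(18) = 69.69 × 18^0.523 = 69.69 × 4.534 = 316 μm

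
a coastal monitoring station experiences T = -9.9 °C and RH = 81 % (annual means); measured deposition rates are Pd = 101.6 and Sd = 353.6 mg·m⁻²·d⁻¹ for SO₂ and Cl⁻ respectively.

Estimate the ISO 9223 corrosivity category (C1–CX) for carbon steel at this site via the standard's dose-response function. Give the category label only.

carbon steel: f(T) = +0.150·(T−10) [T≤10 °C] = -2.9850
  SO₂ term: 1.77·101.6^0.52·exp(0.02·81-2.9850) = 4.997
  Cl⁻ term: 0.102·353.6^0.62·exp(0.033·81+0.04·-9.9) = 37.81
  sum: 4.997 + 37.81 → r_corr = 42.8 μm/a
Category bounds: 25…50 μm/a bracket r_corr ⇒ C3

C3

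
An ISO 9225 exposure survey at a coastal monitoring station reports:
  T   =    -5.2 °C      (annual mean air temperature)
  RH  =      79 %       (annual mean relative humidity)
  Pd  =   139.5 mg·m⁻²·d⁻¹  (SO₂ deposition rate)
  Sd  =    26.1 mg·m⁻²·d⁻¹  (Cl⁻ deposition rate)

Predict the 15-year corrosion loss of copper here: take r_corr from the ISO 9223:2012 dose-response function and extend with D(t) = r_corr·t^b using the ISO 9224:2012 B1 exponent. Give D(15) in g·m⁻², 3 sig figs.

copper: T≤10 °C ⇒ hinge +0.126·(-5.2−10) = -1.9152
  sulphur-dioxide contribution → 0.2981 μm/a
  chloride contribution → 0.3294 μm/a
  total first-year rate 0.6275 μm/a
ISO 9224: D(t) = r_corr · t^b with b = 0.667 (copper, B1)
  D(15) = 0.6275 × 15^0.667 = 0.6275 × 6.088 = 3.82 μm
  Mass loss = 3.82 μm × 8.96 g/cm³ = 34.23 g·m⁻²

D(15) = 34.2 g·m⁻²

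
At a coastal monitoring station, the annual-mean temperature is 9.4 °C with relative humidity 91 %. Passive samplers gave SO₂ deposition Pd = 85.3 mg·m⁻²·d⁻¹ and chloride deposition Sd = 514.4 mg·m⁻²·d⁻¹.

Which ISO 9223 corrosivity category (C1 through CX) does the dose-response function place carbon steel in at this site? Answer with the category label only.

carbon steel: temperature factor f = +0.150·(-0.6) = -0.0900
  SO₂ term: 1.77·85.3^0.52·exp(0.02·91-0.0900) = 100.8
  Sd branch = 0.102·Sd^0.62·e^(0.033·RH+0.04·T) = 143.6 μm/a
  r_corr = 100.8 + 143.6 = 244.4 μm/a
244 μm/a falls in (200, 700] for carbon steel → category CX

CX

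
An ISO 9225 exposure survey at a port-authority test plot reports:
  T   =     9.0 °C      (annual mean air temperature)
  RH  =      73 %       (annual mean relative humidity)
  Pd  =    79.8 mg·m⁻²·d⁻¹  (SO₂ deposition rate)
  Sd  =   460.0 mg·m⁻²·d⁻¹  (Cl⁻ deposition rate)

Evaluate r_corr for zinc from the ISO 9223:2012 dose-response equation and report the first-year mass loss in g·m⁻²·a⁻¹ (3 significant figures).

zinc: f(T) = +0.038·(T−10) [T≤10 °C] = -0.0380
  SO₂ term: 0.0129·79.8^0.44·exp(0.046·73-0.0380) = 2.451
  Cl⁻ term: 0.0175·460.0^0.57·exp(0.008·73+0.085·9.0) = 2.222
  sum: 2.451 + 2.222 → r_corr = 4.673 μm/a
Convert to mass loss: 4.673 μm/a × 7.14 g/cm³ = 33.36 g·m⁻²·a⁻¹

r_corr = 33.4 g·m⁻²·a⁻¹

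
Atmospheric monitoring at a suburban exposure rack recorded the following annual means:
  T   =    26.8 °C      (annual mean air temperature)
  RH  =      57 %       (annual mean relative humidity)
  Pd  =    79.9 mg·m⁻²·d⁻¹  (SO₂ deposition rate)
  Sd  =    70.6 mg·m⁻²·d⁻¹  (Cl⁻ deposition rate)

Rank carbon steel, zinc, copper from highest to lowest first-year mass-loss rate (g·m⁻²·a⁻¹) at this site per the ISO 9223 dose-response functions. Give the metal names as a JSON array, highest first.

carbon steel: temperature factor f = -0.054·(16.8) = -0.9072
  Pd branch = 1.77·Pd^0.52·e^(0.02·RH+f) = 21.8 μm/a
  Sd branch = 0.102·Sd^0.62·e^(0.033·RH+0.04·T) = 27.37 μm/a
  sum: 21.8 + 27.37 → r_corr = 49.17 μm/a
  mass loss = 49.17 μm/a × 7.85 g/cm³ = 386 g·m⁻²·a⁻¹
zinc: temperature factor f = -0.071·(16.8) = -1.1928
  SO₂ term: 0.0129·79.9^0.44·exp(0.046·57-1.1928) = 0.3702
  Sd branch = 0.0175·Sd^0.57·e^(0.008·RH+0.085·T) = 3.049 μm/a
  sum: 0.3702 + 3.049 → r_corr = 3.42 μm/a
  mass loss = 3.42 μm/a × 7.14 g/cm³ = 24.42 g·m⁻²·a⁻¹
copper: f(T) = -0.080·(T−10) [T>10 °C] = -1.3440
  Pd branch = 0.0053·Pd^0.26·e^(0.059·RH+f) = 0.1247 μm/a
  Sd branch = 0.01025·Sd^0.27·e^(0.036·RH+0.049·T) = 0.9362 μm/a
  sum: 0.1247 + 0.9362 → r_corr = 1.061 μm/a
  mass loss = 1.061 μm/a × 8.96 g/cm³ = 9.506 g·m⁻²·a⁻¹
Ordering by g·m⁻²·a⁻¹: carbon steel (386) > zinc (24.4) > copper (9.51)

["carbon steel", "zinc", "copper"]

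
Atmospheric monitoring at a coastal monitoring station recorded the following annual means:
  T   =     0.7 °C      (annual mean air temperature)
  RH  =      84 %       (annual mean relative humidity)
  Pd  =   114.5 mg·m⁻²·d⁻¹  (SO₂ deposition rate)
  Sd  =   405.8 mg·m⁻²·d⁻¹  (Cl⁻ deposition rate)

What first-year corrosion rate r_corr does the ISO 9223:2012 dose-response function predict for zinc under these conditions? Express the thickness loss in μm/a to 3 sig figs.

zinc: temperature factor f = +0.038·(-9.3) = -0.3534
  Pd branch = 0.0129·Pd^0.44·e^(0.046·RH+f) = 3.476 μm/a
  Sd branch = 0.0175·Sd^0.57·e^(0.008·RH+0.085·T) = 1.115 μm/a
  r_corr = 3.476 + 1.115 = 4.592 μm/a

r_corr = 4.59 μm/a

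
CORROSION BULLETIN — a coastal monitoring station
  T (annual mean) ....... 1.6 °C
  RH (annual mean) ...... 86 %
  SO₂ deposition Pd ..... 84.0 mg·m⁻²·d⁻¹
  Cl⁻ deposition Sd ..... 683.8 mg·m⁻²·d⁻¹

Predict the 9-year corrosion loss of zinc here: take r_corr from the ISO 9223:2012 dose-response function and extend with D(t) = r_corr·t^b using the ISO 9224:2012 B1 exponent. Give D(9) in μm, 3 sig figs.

zinc: f(T) = +0.038·(T−10) [T≤10 °C] = -0.3192
  sulphur-dioxide contribution → 3.441 μm/a
  chloride contribution → 1.647 μm/a
  ⇒ r_corr(zinc) = 5.089 μm/a
ISO 9224: D(t) = r_corr · t^b with b = 0.813 (zinc, B1)
  D(9) = 5.089 × 9^0.813 = 5.089 × 5.968 = 30.37 μm

D(9) = 30.4 μm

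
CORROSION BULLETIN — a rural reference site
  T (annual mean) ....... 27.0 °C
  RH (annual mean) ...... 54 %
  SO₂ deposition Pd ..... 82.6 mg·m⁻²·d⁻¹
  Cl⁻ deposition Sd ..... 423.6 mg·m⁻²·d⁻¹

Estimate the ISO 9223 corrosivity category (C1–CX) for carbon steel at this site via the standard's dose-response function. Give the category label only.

C5

carbon steel: f(T) = -0.054·(T−10) [T>10 °C] = -0.9180
  Pd branch = 1.77·Pd^0.52·e^(0.02·RH+f) = 20.66 μm/a
  Cl⁻ term: 0.102·423.6^0.62·exp(0.033·54+0.04·27.0) = 75.9
  r_corr = 20.66 + 75.9 = 96.57 μm/a
ISO 9223 Table 2 (carbon steel): 80 < 96.6 ≤ 200 μm/a ⇒ C5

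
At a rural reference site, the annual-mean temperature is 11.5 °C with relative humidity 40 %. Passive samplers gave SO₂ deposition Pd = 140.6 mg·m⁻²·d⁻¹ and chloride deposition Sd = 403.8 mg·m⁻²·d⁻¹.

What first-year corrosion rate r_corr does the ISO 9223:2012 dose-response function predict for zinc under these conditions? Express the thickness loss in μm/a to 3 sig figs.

zinc: T>10 °C ⇒ hinge -0.071·(11.5−10) = -0.1065
  SO₂ term: 0.0129·140.6^0.44·exp(0.046·40-0.1065) = 0.6435
  Cl⁻ term: 0.0175·403.8^0.57·exp(0.008·40+0.085·11.5) = 1.959
  sum: 0.6435 + 1.959 → r_corr = 2.603 μm/a

r_corr = 2.60 μm/a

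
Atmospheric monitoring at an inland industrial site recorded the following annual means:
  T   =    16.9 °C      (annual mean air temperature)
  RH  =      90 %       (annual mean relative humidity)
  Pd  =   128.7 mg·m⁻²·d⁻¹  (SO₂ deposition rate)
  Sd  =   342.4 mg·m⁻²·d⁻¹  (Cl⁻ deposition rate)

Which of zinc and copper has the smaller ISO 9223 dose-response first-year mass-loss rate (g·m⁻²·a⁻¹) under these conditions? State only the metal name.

zinc: f(T) = -0.071·(T−10) [T>10 °C] = -0.4899
  Pd branch = 0.0129·Pd^0.44·e^(0.046·RH+f) = 4.207 μm/a
  Sd branch = 0.0175·Sd^0.57·e^(0.008·RH+0.085·T) = 4.21 μm/a
  sum: 4.207 + 4.21 → r_corr = 8.417 μm/a
  mass loss = 8.417 μm/a × 7.14 g/cm³ = 60.1 g·m⁻²·a⁻¹
copper: temperature factor f = -0.080·(6.9) = -0.5520
  Pd branch = 0.0053·Pd^0.26·e^(0.059·RH+f) = 2.183 μm/a
  Cl⁻ term: 0.01025·342.4^0.27·exp(0.036·90+0.049·16.9) = 2.896
  sum: 2.183 + 2.896 → r_corr = 5.079 μm/a
  mass loss = 5.079 μm/a × 8.96 g/cm³ = 45.51 g·m⁻²·a⁻¹
Ordering by g·m⁻²·a⁻¹: zinc (60.1) > copper (45.5)

copper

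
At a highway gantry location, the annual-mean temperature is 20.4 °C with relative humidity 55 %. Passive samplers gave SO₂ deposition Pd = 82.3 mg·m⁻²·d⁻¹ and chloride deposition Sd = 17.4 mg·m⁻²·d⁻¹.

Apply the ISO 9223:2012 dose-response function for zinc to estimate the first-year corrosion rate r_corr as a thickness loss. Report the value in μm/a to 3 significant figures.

r_corr = 1.32 μm/a

zinc: temperature factor f = -0.071·(10.4) = -0.7384
  SO₂ term: 0.0129·82.3^0.44·exp(0.046·55-0.7384) = 0.5388
  Cl⁻ term: 0.0175·17.4^0.57·exp(0.008·55+0.085·20.4) = 0.784
  sum: 0.5388 + 0.784 → r_corr = 1.323 μm/a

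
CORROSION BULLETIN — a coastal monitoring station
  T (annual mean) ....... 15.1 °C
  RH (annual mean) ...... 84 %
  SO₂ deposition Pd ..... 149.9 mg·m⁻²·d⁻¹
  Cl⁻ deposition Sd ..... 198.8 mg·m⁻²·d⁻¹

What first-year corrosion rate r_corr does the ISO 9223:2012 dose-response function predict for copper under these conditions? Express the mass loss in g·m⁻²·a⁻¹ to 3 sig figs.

copper: f(T) = -0.080·(T−10) [T>10 °C] = -0.4080
  sulphur-dioxide contribution → 1.841 μm/a
  chloride contribution → 1.845 μm/a
  total first-year rate 3.686 μm/a
Convert to mass loss: 3.686 μm/a × 8.96 g/cm³ = 33.03 g·m⁻²·a⁻¹

r_corr = 33.0 g·m⁻²·a⁻¹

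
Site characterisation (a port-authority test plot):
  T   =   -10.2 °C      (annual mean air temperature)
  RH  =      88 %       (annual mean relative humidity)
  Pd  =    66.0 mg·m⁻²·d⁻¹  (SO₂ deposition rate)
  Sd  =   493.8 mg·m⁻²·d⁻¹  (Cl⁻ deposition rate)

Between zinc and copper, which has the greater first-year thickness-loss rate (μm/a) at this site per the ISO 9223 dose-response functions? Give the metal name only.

zinc

zinc: f(T) = +0.038·(T−10) [T≤10 °C] = -0.7676
  Pd branch = 0.0129·Pd^0.44·e^(0.046·RH+f) = 2.167 μm/a
  Cl⁻ term: 0.0175·493.8^0.57·exp(0.008·88+0.085·-10.2) = 0.51
  sum: 2.167 + 0.51 → r_corr = 2.677 μm/a
copper: T≤10 °C ⇒ hinge +0.126·(-10.2−10) = -2.5452
  SO₂ term: 0.0053·66.0^0.26·exp(0.059·88-2.5452) = 0.2223
  Cl⁻ term: 0.01025·493.8^0.27·exp(0.036·88+0.049·-10.2) = 0.7884
  r_corr = 0.2223 + 0.7884 = 1.011 μm/a
Ordering by μm/a: zinc (2.68) > copper (1.01)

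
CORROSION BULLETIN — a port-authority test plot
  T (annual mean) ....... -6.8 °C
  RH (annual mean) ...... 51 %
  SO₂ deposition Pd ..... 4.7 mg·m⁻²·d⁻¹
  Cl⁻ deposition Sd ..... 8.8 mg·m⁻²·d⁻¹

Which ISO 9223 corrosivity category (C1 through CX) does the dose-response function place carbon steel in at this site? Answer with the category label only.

C2

carbon steel: temperature factor f = +0.150·(-16.8) = -2.5200
  Pd branch = 1.77·Pd^0.52·e^(0.02·RH+f) = 0.8831 μm/a
  Sd branch = 0.102·Sd^0.62·e^(0.033·RH+0.04·T) = 1.611 μm/a
  sum: 0.8831 + 1.611 → r_corr = 2.494 μm/a
ISO 9223 Table 2 (carbon steel): 1.3 < 2.49 ≤ 25 μm/a ⇒ C2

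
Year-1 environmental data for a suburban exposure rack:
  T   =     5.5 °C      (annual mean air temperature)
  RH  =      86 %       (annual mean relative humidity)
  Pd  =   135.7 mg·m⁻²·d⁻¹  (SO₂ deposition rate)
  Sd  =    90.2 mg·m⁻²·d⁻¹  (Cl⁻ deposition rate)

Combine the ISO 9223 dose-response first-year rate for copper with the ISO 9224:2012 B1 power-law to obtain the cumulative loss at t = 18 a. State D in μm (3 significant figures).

copper: T≤10 °C ⇒ hinge +0.126·(5.5−10) = -0.5670
  SO₂ term: 0.0053·135.7^0.26·exp(0.059·86-0.5670) = 1.722
  Sd branch = 0.01025·Sd^0.27·e^(0.036·RH+0.049·T) = 1.001 μm/a
  r_corr = 1.722 + 1.001 = 2.723 μm/a
Long-term exponent b (ISO 9224 Table 2, B1) = 0.667
  D(18) = 2.723 × 18^0.667 = 2.723 × 6.875 = 18.72 μm

D(18) = 18.7 μm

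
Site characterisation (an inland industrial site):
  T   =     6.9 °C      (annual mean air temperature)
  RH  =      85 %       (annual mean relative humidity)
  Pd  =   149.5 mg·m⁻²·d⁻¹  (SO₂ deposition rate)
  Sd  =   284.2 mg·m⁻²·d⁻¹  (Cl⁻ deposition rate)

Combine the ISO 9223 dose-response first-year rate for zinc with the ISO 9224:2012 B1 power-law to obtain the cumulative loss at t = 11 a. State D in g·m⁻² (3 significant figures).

D(11) = 338 g·m⁻²

zinc: T≤10 °C ⇒ hinge +0.038·(6.9−10) = -0.1178
  Pd branch = 0.0129·Pd^0.44·e^(0.046·RH+f) = 5.18 μm/a
  Sd branch = 0.0175·Sd^0.57·e^(0.008·RH+0.085·T) = 1.555 μm/a
  r_corr = 5.18 + 1.555 = 6.735 μm/a
ISO 9224: D(t) = r_corr · t^b with b = 0.813 (zinc, B1)
  D(11) = 6.735 × 11^0.813 = 6.735 × 7.025 = 47.31 μm
  Mass loss = 47.31 μm × 7.14 g/cm³ = 337.8 g·m⁻²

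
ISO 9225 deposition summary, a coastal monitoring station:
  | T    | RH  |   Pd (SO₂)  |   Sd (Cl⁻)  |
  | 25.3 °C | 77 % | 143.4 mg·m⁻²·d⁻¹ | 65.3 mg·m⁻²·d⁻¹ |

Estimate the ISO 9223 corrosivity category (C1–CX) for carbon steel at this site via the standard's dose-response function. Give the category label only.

C5

carbon steel: T>10 °C ⇒ hinge -0.054·(25.3−10) = -0.8262
  Pd branch = 1.77·Pd^0.52·e^(0.02·RH+f) = 47.79 μm/a
  Cl⁻ term: 0.102·65.3^0.62·exp(0.033·77+0.04·25.3) = 47.52
  sum: 47.79 + 47.52 → r_corr = 95.32 μm/a
Category bounds: 80…200 μm/a bracket r_corr ⇒ C5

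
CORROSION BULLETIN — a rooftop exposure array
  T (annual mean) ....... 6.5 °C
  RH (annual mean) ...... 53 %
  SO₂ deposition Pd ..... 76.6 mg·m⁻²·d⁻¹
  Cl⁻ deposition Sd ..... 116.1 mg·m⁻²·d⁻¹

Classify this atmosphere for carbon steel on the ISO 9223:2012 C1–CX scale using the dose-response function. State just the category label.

C3

carbon steel: temperature factor f = +0.150·(-3.5) = -0.5250
  SO₂ term: 1.77·76.6^0.52·exp(0.02·53-0.5250) = 28.85
  Sd branch = 0.102·Sd^0.62·e^(0.033·RH+0.04·T) = 14.5 μm/a
  sum: 28.85 + 14.5 → r_corr = 43.35 μm/a
Category bounds: 25…50 μm/a bracket r_corr ⇒ C3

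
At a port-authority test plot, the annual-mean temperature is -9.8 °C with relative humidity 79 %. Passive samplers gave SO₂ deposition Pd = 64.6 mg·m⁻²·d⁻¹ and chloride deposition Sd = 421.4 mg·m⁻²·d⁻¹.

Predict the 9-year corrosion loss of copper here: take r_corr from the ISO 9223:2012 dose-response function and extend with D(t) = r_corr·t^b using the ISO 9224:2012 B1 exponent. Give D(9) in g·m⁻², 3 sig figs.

D(9) = 26.9 g·m⁻²

copper: T≤10 °C ⇒ hinge +0.126·(-9.8−10) = -2.4948
  SO₂ term: 0.0053·64.6^0.26·exp(0.059·79-2.4948) = 0.1367
  Sd branch = 0.01025·Sd^0.27·e^(0.036·RH+0.049·T) = 0.5572 μm/a
  sum: 0.1367 + 0.5572 → r_corr = 0.6938 μm/a
ISO 9224: D(t) = r_corr · t^b with b = 0.667 (copper, B1)
  D(9) = 0.6938 × 9^0.667 = 0.6938 × 4.33 = 3.004 μm
  Mass loss = 3.004 μm × 8.96 g/cm³ = 26.92 g·m⁻²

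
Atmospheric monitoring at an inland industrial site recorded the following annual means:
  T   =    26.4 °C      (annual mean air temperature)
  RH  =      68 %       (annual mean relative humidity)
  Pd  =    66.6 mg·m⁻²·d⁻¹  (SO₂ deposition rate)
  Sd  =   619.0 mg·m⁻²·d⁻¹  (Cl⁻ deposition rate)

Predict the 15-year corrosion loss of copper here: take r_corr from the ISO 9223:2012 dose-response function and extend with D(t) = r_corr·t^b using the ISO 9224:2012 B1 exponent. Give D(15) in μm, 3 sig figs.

copper: f(T) = -0.080·(T−10) [T>10 °C] = -1.3120
  SO₂ term: 0.0053·66.6^0.26·exp(0.059·68-1.3120) = 0.2349
  Sd branch = 0.01025·Sd^0.27·e^(0.036·RH+0.049·T) = 2.452 μm/a
  sum: 0.2349 + 2.452 → r_corr = 2.686 μm/a
Power-law: D(15) = r_corr · 15^0.667
  D(15) = 2.686 × 15^0.667 = 2.686 × 6.088 = 16.35 μm

D(15) = 16.4 μm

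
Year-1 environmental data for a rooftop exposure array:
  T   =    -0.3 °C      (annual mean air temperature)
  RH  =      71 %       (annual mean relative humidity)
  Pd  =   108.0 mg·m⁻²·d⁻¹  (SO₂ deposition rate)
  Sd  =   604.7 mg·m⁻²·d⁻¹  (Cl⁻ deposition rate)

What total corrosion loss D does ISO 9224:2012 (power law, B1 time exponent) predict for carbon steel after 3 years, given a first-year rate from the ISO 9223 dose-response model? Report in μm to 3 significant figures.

D(3) = 131 μm

carbon steel: T≤10 °C ⇒ hinge +0.150·(-0.3−10) = -1.5450
  sulphur-dioxide contribution → 17.83 μm/a
  chloride contribution → 55.65 μm/a
  total first-year rate 73.48 μm/a
Power-law: D(3) = r_corr · 3^0.523
  D(3) = 73.48 × 3^0.523 = 73.48 × 1.776 = 130.5 μm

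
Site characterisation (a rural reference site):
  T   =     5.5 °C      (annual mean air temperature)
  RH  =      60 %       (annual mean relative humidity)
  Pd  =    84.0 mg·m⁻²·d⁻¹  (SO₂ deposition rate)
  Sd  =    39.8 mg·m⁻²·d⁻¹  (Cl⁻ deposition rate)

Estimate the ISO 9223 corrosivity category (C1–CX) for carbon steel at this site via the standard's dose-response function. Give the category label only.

carbon steel: f(T) = +0.150·(T−10) [T≤10 °C] = -0.6750
  Pd branch = 1.77·Pd^0.52·e^(0.02·RH+f) = 29.96 μm/a
  Sd branch = 0.102·Sd^0.62·e^(0.033·RH+0.04·T) = 9.036 μm/a
  r_corr = 29.96 + 9.036 = 39 μm/a
39 μm/a falls in (25, 50] for carbon steel → category C3

C3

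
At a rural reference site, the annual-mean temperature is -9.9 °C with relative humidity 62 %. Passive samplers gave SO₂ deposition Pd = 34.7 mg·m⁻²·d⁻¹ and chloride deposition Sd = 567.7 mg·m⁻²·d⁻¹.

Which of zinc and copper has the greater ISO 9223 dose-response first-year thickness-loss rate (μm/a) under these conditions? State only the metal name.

zinc

zinc: temperature factor f = +0.038·(-19.9) = -0.7562
  Pd branch = 0.0129·Pd^0.44·e^(0.046·RH+f) = 0.4995 μm/a
  Sd branch = 0.0175·Sd^0.57·e^(0.008·RH+0.085·T) = 0.4601 μm/a
  r_corr = 0.4995 + 0.4601 = 0.9596 μm/a
copper: T≤10 °C ⇒ hinge +0.126·(-9.9−10) = -2.5074
  SO₂ term: 0.0053·34.7^0.26·exp(0.059·62-2.5074) = 0.04212
  Cl⁻ term: 0.01025·567.7^0.27·exp(0.036·62+0.049·-9.9) = 0.3258
  r_corr = 0.04212 + 0.3258 = 0.368 μm/a
Ordering by μm/a: zinc (0.96) > copper (0.368)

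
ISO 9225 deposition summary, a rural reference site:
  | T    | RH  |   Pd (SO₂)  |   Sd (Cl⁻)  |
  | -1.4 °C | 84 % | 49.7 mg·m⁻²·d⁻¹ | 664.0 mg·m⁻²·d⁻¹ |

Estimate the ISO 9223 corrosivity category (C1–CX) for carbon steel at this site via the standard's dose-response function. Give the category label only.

C5

carbon steel: f(T) = +0.150·(T−10) [T≤10 °C] = -1.7100
  sulphur-dioxide contribution → 13.09 μm/a
  chloride contribution → 86.67 μm/a
  ⇒ r_corr(carbon steel) = 99.77 μm/a
99.8 μm/a falls in (80, 200] for carbon steel → category C5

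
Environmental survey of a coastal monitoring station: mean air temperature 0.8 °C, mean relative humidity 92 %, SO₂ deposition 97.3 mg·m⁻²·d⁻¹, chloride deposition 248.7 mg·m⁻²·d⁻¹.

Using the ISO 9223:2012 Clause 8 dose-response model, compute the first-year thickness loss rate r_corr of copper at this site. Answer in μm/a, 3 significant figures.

r_corr = 2.54 μm/a

copper: T≤10 °C ⇒ hinge +0.126·(0.8−10) = -1.1592
  Pd branch = 0.0053·Pd^0.26·e^(0.059·RH+f) = 1.245 μm/a
  Cl⁻ term: 0.01025·248.7^0.27·exp(0.036·92+0.049·0.8) = 1.297
  r_corr = 1.245 + 1.297 = 2.542 μm/a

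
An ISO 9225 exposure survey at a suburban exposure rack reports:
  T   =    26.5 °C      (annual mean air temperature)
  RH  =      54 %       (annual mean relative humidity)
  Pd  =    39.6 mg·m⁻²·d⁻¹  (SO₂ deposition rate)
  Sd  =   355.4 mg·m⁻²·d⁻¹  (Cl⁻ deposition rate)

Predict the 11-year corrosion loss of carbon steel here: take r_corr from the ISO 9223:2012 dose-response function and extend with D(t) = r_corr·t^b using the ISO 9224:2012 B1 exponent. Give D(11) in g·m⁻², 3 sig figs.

carbon steel: f(T) = -0.054·(T−10) [T>10 °C] = -0.8910
  SO₂ term: 1.77·39.6^0.52·exp(0.02·54-0.8910) = 14.48
  Sd branch = 0.102·Sd^0.62·e^(0.033·RH+0.04·T) = 66.73 μm/a
  r_corr = 14.48 + 66.73 = 81.21 μm/a
ISO 9224: D(t) = r_corr · t^b with b = 0.523 (carbon steel, B1)
  D(11) = 81.21 × 11^0.523 = 81.21 × 3.505 = 284.6 μm
  Mass loss = 284.6 μm × 7.85 g/cm³ = 2234 g·m⁻²

D(11) = 2.23e+03 g·m⁻²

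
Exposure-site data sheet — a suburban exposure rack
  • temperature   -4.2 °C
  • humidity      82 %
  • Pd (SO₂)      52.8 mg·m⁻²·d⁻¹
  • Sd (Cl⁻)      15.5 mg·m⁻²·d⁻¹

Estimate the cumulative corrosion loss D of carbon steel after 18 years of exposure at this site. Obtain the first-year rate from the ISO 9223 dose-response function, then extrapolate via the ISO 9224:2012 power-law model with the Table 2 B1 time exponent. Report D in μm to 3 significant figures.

carbon steel: T≤10 °C ⇒ hinge +0.150·(-4.2−10) = -2.1300
  Pd branch = 1.77·Pd^0.52·e^(0.02·RH+f) = 8.53 μm/a
  Sd branch = 0.102·Sd^0.62·e^(0.033·RH+0.04·T) = 7.061 μm/a
  r_corr = 8.53 + 7.061 = 15.59 μm/a
ISO 9224: D(t) = r_corr · t^b with b = 0.523 (carbon steel, B1)
  D(18) = 15.59 × 18^0.523 = 15.59 × 4.534 = 70.69 μm

D(18) = 70.7 μm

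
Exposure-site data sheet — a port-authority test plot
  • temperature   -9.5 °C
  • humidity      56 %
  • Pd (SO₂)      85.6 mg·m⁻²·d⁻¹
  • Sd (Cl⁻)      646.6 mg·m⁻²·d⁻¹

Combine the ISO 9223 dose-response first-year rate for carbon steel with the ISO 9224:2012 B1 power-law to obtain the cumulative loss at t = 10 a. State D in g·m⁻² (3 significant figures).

carbon steel: T≤10 °C ⇒ hinge +0.150·(-9.5−10) = -2.9250
  SO₂ term: 1.77·85.6^0.52·exp(0.02·56-2.9250) = 2.944
  Sd branch = 0.102·Sd^0.62·e^(0.033·RH+0.04·T) = 24.48 μm/a
  sum: 2.944 + 24.48 → r_corr = 27.42 μm/a
Power-law: D(10) = r_corr · 10^0.523
  D(10) = 27.42 × 10^0.523 = 27.42 × 3.334 = 91.43 μm
  Mass loss = 91.43 μm × 7.85 g/cm³ = 717.7 g·m⁻²

D(10) = 718 g·m⁻²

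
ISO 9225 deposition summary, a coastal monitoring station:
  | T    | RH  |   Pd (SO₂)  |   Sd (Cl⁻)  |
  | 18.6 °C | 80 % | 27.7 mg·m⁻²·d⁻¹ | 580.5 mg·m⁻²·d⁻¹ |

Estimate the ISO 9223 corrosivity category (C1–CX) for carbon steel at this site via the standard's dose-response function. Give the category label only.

C5

carbon steel: temperature factor f = -0.054·(8.6) = -0.4644
  Pd branch = 1.77·Pd^0.52·e^(0.02·RH+f) = 30.99 μm/a
  Sd branch = 0.102·Sd^0.62·e^(0.033·RH+0.04·T) = 155.5 μm/a
  r_corr = 30.99 + 155.5 = 186.5 μm/a
ISO 9223 Table 2 (carbon steel): 80 < 187 ≤ 200 μm/a ⇒ C5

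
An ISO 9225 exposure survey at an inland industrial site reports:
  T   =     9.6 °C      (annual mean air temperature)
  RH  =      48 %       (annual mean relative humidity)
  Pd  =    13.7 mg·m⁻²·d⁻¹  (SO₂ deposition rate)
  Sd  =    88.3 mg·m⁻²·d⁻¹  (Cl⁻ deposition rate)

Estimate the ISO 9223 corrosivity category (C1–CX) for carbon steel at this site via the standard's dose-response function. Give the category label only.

C3

carbon steel: temperature factor f = +0.150·(-0.4) = -0.0600
  SO₂ term: 1.77·13.7^0.52·exp(0.02·48-0.0600) = 16.98
  Cl⁻ term: 0.102·88.3^0.62·exp(0.033·48+0.04·9.6) = 11.74
  r_corr = 16.98 + 11.74 = 28.72 μm/a
28.7 μm/a falls in (25, 50] for carbon steel → category C3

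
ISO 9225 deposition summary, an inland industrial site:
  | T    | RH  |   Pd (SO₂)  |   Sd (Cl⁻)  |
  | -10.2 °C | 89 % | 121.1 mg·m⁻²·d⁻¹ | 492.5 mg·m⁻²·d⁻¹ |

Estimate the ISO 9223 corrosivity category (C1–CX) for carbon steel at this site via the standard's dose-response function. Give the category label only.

C4

carbon steel: temperature factor f = +0.150·(-20.2) = -3.0300
  Pd branch = 1.77·Pd^0.52·e^(0.02·RH+f) = 6.142 μm/a
  Sd branch = 0.102·Sd^0.62·e^(0.033·RH+0.04·T) = 59.73 μm/a
  r_corr = 6.142 + 59.73 = 65.88 μm/a
ISO 9223 Table 2 (carbon steel): 50 < 65.9 ≤ 80 μm/a ⇒ C4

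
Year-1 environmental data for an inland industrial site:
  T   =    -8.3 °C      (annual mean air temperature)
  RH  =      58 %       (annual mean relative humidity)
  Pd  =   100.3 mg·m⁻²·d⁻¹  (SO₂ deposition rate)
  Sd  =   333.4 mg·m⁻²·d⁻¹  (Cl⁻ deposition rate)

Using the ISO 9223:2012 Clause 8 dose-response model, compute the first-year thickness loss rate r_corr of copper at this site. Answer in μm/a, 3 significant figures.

copper: T≤10 °C ⇒ hinge +0.126·(-8.3−10) = -2.3058
  sulphur-dioxide contribution → 0.05363 μm/a
  chloride contribution → 0.2643 μm/a
  ⇒ r_corr(copper) = 0.3179 μm/a

r_corr = 0.318 μm/a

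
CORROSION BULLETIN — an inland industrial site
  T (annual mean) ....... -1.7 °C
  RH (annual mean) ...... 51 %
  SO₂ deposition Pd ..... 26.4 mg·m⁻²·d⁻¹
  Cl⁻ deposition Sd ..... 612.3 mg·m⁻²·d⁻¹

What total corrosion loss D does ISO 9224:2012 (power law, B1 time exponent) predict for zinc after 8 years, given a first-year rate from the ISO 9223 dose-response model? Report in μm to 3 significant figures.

D(8) = 6.77 μm

zinc: temperature factor f = +0.038·(-11.7) = -0.4446
  Pd branch = 0.0129·Pd^0.44·e^(0.046·RH+f) = 0.3646 μm/a
  Cl⁻ term: 0.0175·612.3^0.57·exp(0.008·51+0.085·-1.7) = 0.8832
  sum: 0.3646 + 0.8832 → r_corr = 1.248 μm/a
ISO 9224: D(t) = r_corr · t^b with b = 0.813 (zinc, B1)
  D(8) = 1.248 × 8^0.813 = 1.248 × 5.423 = 6.766 μm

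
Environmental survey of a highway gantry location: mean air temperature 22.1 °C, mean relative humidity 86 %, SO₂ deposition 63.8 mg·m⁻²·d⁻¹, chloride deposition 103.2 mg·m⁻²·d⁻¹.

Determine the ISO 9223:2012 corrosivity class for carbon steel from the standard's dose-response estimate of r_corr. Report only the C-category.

carbon steel: T>10 °C ⇒ hinge -0.054·(22.1−10) = -0.6534
  Pd branch = 1.77·Pd^0.52·e^(0.02·RH+f) = 44.64 μm/a
  Sd branch = 0.102·Sd^0.62·e^(0.033·RH+0.04·T) = 74.74 μm/a
  sum: 44.64 + 74.74 → r_corr = 119.4 μm/a
ISO 9223 Table 2 (carbon steel): 80 < 119 ≤ 200 μm/a ⇒ C5

C5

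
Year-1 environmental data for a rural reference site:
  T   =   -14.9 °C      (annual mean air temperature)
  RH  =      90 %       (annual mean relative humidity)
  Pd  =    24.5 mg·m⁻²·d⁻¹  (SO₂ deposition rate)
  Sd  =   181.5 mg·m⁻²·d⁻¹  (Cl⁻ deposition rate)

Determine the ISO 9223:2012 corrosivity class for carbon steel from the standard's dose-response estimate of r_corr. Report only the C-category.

C3

carbon steel: temperature factor f = +0.150·(-24.9) = -3.7350
  sulphur-dioxide contribution → 1.349 μm/a
  chloride contribution → 27.55 μm/a
  total first-year rate 28.9 μm/a
28.9 μm/a falls in (25, 50] for carbon steel → category C3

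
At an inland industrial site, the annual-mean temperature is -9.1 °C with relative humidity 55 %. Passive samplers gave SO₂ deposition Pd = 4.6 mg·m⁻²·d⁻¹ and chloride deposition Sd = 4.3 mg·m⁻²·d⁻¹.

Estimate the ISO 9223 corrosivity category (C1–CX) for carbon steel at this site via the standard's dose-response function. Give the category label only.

carbon steel: T≤10 °C ⇒ hinge +0.150·(-9.1−10) = -2.8650
  sulphur-dioxide contribution → 0.67 μm/a
  chloride contribution → 1.075 μm/a
  ⇒ r_corr(carbon steel) = 1.745 μm/a
ISO 9223 Table 2 (carbon steel): 1.3 < 1.75 ≤ 25 μm/a ⇒ C2

C2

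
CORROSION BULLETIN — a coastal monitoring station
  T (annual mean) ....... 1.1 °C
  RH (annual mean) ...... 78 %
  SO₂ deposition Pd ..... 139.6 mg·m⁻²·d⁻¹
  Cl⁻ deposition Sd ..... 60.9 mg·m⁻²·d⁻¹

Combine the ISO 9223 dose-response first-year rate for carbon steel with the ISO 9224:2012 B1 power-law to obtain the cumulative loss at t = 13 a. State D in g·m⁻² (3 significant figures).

carbon steel: T≤10 °C ⇒ hinge +0.150·(1.1−10) = -1.3350
  Pd branch = 1.77·Pd^0.52·e^(0.02·RH+f) = 28.91 μm/a
  Sd branch = 0.102·Sd^0.62·e^(0.033·RH+0.04·T) = 17.87 μm/a
  r_corr = 28.91 + 17.87 = 46.78 μm/a
Power-law: D(13) = r_corr · 13^0.523
  D(13) = 46.78 × 13^0.523 = 46.78 × 3.825 = 178.9 μm
  Mass loss = 178.9 μm × 7.85 g/cm³ = 1404 g·m⁻²

D(13) = 1.40e+03 g·m⁻²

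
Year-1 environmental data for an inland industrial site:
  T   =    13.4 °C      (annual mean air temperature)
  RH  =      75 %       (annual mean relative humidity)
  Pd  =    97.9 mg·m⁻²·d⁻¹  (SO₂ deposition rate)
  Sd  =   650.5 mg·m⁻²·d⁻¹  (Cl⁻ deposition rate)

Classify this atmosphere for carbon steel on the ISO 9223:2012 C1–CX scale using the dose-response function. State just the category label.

carbon steel: T>10 °C ⇒ hinge -0.054·(13.4−10) = -0.1836
  Pd branch = 1.77·Pd^0.52·e^(0.02·RH+f) = 71.6 μm/a
  Cl⁻ term: 0.102·650.5^0.62·exp(0.033·75+0.04·13.4) = 114.9
  r_corr = 71.6 + 114.9 = 186.5 μm/a
187 μm/a falls in (80, 200] for carbon steel → category C5

C5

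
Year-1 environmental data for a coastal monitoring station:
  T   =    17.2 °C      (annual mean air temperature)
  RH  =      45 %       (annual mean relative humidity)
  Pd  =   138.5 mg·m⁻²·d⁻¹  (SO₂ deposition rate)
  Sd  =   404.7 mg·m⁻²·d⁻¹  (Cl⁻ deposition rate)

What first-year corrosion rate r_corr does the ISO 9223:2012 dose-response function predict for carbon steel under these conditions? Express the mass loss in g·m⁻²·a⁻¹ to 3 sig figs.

carbon steel: temperature factor f = -0.054·(7.2) = -0.3888
  SO₂ term: 1.77·138.5^0.52·exp(0.02·45-0.3888) = 38.33
  Sd branch = 0.102·Sd^0.62·e^(0.033·RH+0.04·T) = 37.05 μm/a
  r_corr = 38.33 + 37.05 = 75.38 μm/a
Convert to mass loss: 75.38 μm/a × 7.85 g/cm³ = 591.7 g·m⁻²·a⁻¹

r_corr = 592 g·m⁻²·a⁻¹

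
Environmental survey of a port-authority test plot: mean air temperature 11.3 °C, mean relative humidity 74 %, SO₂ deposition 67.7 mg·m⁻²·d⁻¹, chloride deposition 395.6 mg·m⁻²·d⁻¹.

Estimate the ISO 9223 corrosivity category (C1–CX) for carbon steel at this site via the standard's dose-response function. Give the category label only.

carbon steel: T>10 °C ⇒ hinge -0.054·(11.3−10) = -0.0702
  Pd branch = 1.77·Pd^0.52·e^(0.02·RH+f) = 64.89 μm/a
  Sd branch = 0.102·Sd^0.62·e^(0.033·RH+0.04·T) = 75.12 μm/a
  r_corr = 64.89 + 75.12 = 140 μm/a
Category bounds: 80…200 μm/a bracket r_corr ⇒ C5

C5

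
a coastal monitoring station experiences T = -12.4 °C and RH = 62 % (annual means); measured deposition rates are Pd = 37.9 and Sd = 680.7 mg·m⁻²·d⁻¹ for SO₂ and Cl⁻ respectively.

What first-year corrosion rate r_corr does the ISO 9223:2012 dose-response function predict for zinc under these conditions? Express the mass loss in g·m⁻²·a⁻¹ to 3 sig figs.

zinc: T≤10 °C ⇒ hinge +0.038·(-12.4−10) = -0.8512
  sulphur-dioxide contribution → 0.4722 μm/a
  chloride contribution → 0.4126 μm/a
  ⇒ r_corr(zinc) = 0.8848 μm/a
Convert to mass loss: 0.8848 μm/a × 7.14 g/cm³ = 6.317 g·m⁻²·a⁻¹

r_corr = 6.32 g·m⁻²·a⁻¹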